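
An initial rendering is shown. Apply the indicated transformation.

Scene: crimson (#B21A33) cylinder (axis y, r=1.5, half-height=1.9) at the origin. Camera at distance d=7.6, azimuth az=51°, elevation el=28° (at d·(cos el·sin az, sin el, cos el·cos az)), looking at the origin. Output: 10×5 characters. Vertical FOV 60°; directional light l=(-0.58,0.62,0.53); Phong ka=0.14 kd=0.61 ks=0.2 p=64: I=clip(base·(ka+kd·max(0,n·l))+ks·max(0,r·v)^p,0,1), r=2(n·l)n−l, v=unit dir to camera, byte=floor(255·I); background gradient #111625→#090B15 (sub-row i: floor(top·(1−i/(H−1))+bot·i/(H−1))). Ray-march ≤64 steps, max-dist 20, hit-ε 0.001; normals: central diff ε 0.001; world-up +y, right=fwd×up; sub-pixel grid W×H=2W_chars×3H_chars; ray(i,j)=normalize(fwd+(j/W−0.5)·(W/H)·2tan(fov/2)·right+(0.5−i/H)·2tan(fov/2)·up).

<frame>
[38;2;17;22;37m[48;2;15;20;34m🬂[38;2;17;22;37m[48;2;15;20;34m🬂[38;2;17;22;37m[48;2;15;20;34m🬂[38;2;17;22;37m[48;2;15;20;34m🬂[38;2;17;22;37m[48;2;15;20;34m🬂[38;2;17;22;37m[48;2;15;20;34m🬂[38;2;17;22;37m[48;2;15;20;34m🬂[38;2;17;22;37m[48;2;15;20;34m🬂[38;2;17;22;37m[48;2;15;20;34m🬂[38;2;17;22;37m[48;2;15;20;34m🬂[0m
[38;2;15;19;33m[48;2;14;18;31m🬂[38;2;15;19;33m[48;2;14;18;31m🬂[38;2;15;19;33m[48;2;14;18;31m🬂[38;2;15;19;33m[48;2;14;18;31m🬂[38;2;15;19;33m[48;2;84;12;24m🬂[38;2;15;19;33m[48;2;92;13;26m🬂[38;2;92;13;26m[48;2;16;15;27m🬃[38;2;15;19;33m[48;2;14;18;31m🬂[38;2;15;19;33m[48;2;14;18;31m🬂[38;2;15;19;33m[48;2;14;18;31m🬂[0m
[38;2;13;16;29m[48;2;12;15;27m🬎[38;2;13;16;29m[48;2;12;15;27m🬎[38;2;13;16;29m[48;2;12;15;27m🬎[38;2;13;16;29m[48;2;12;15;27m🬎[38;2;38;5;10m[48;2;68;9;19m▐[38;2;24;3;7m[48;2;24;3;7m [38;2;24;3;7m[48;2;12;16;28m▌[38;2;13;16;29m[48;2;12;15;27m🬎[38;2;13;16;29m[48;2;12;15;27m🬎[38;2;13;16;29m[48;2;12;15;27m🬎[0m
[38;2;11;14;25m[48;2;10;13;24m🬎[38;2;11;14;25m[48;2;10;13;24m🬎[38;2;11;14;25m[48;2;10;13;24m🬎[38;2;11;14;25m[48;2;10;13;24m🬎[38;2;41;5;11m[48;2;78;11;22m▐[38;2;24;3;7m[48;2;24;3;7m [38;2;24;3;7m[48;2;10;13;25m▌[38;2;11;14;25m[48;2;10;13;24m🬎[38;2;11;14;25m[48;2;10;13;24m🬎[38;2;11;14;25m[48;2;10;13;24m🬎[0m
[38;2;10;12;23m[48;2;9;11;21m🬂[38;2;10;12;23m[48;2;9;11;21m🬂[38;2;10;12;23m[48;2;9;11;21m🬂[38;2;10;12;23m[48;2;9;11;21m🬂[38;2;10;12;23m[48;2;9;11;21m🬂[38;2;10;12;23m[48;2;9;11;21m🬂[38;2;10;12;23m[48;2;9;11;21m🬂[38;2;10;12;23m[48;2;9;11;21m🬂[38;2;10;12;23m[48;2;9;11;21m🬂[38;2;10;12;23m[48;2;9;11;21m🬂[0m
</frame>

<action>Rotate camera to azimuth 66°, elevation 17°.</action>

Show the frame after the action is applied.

<frame>
[38;2;17;22;37m[48;2;15;20;34m🬂[38;2;17;22;37m[48;2;15;20;34m🬂[38;2;17;22;37m[48;2;15;20;34m🬂[38;2;17;22;37m[48;2;15;20;34m🬂[38;2;17;22;37m[48;2;15;20;34m🬂[38;2;17;22;37m[48;2;15;20;34m🬂[38;2;17;22;37m[48;2;15;20;34m🬂[38;2;17;22;37m[48;2;15;20;34m🬂[38;2;17;22;37m[48;2;15;20;34m🬂[38;2;17;22;37m[48;2;15;20;34m🬂[0m
[38;2;15;19;33m[48;2;14;18;31m🬂[38;2;15;19;33m[48;2;14;18;31m🬂[38;2;15;19;33m[48;2;14;18;31m🬂[38;2;15;19;33m[48;2;14;18;31m🬂[38;2;14;18;32m[48;2;35;4;10m🬎[38;2;14;18;32m[48;2;24;3;7m🬎[38;2;14;18;32m[48;2;24;3;7m🬬[38;2;15;19;33m[48;2;14;18;31m🬂[38;2;15;19;33m[48;2;14;18;31m🬂[38;2;15;19;33m[48;2;14;18;31m🬂[0m
[38;2;13;16;29m[48;2;12;15;27m🬎[38;2;13;16;29m[48;2;12;15;27m🬎[38;2;13;16;29m[48;2;12;15;27m🬎[38;2;13;16;29m[48;2;12;15;27m🬎[38;2;24;3;7m[48;2;49;7;13m▐[38;2;24;3;7m[48;2;24;3;7m [38;2;24;3;7m[48;2;12;16;28m▌[38;2;13;16;29m[48;2;12;15;27m🬎[38;2;13;16;29m[48;2;12;15;27m🬎[38;2;13;16;29m[48;2;12;15;27m🬎[0m
[38;2;11;14;25m[48;2;10;13;24m🬎[38;2;11;14;25m[48;2;10;13;24m🬎[38;2;11;14;25m[48;2;10;13;24m🬎[38;2;11;14;25m[48;2;10;13;24m🬎[38;2;24;3;7m[48;2;55;7;15m▐[38;2;24;3;7m[48;2;24;3;7m [38;2;24;3;7m[48;2;10;13;25m▌[38;2;11;14;25m[48;2;10;13;24m🬎[38;2;11;14;25m[48;2;10;13;24m🬎[38;2;11;14;25m[48;2;10;13;24m🬎[0m
[38;2;10;12;23m[48;2;9;11;21m🬂[38;2;10;12;23m[48;2;9;11;21m🬂[38;2;10;12;23m[48;2;9;11;21m🬂[38;2;10;12;23m[48;2;9;11;21m🬂[38;2;10;12;23m[48;2;9;11;21m🬂[38;2;10;12;23m[48;2;9;11;21m🬂[38;2;10;12;23m[48;2;9;11;21m🬂[38;2;10;12;23m[48;2;9;11;21m🬂[38;2;10;12;23m[48;2;9;11;21m🬂[38;2;10;12;23m[48;2;9;11;21m🬂[0m
</frame>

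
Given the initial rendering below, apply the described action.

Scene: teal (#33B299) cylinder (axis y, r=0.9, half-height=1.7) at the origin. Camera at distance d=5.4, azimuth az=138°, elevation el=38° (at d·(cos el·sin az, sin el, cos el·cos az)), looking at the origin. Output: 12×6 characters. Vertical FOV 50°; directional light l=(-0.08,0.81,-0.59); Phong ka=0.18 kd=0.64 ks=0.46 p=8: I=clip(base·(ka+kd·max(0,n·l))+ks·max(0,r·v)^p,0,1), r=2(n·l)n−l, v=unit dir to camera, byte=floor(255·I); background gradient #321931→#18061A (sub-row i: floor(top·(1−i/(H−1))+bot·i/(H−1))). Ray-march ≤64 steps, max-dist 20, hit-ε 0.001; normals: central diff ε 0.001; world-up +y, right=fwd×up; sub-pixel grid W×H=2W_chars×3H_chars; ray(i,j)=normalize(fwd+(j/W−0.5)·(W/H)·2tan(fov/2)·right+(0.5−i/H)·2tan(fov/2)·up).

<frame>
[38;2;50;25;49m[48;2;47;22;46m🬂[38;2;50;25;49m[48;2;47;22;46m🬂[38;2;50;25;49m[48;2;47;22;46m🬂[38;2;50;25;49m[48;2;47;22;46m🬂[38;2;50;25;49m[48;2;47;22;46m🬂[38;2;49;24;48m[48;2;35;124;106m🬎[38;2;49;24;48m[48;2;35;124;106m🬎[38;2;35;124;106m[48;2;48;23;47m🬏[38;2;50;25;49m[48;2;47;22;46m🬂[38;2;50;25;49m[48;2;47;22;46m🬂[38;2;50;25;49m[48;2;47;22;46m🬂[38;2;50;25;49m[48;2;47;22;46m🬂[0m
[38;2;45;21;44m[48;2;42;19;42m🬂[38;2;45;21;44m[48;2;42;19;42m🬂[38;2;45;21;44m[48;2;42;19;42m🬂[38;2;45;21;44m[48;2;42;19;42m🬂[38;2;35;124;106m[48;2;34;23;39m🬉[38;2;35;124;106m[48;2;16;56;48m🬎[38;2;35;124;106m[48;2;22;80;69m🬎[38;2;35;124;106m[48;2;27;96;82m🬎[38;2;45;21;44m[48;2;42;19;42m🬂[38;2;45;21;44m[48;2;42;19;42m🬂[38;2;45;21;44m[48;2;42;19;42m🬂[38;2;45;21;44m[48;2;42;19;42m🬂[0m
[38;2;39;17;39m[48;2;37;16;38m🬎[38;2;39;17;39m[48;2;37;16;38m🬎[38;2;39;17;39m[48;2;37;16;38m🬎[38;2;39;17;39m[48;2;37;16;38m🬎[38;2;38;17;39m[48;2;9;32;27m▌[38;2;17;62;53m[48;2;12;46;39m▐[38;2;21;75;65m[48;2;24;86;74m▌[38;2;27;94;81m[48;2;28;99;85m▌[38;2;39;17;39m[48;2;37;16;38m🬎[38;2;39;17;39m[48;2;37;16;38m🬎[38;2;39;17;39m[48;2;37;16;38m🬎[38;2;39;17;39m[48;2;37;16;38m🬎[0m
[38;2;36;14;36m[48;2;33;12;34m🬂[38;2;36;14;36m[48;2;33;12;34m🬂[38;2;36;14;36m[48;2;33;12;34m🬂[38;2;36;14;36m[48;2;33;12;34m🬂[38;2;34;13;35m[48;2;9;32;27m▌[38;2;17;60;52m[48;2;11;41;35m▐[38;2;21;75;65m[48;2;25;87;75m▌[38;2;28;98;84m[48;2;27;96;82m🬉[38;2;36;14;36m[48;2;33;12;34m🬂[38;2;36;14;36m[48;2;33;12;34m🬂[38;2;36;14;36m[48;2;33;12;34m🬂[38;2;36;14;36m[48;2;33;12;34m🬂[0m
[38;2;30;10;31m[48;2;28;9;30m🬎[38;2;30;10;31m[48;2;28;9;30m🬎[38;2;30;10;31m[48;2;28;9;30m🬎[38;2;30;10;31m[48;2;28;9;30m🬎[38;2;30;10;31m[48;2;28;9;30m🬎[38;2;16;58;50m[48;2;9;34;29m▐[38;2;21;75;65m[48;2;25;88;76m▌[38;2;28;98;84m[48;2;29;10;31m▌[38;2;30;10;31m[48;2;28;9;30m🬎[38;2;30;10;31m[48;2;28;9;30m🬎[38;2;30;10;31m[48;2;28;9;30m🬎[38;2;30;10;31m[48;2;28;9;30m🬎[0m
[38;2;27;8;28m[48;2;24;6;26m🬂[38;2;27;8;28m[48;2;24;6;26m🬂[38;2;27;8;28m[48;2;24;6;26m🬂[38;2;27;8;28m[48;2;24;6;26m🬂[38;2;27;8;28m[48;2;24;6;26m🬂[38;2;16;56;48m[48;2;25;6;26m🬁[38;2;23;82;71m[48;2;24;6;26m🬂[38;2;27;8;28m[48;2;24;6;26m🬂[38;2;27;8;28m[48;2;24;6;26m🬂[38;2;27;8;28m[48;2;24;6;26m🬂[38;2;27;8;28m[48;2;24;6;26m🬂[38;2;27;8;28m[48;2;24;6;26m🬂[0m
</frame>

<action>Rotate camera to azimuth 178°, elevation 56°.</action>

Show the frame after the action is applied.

<frame>
[38;2;50;25;49m[48;2;47;22;46m🬂[38;2;50;25;49m[48;2;47;22;46m🬂[38;2;50;25;49m[48;2;47;22;46m🬂[38;2;50;25;49m[48;2;47;22;46m🬂[38;2;50;25;49m[48;2;47;22;46m🬂[38;2;48;23;47m[48;2;35;124;106m🬝[38;2;49;24;48m[48;2;35;124;106m🬎[38;2;50;25;49m[48;2;47;22;46m🬂[38;2;50;25;49m[48;2;47;22;46m🬂[38;2;50;25;49m[48;2;47;22;46m🬂[38;2;50;25;49m[48;2;47;22;46m🬂[38;2;50;25;49m[48;2;47;22;46m🬂[0m
[38;2;45;21;44m[48;2;42;19;42m🬂[38;2;45;21;44m[48;2;42;19;42m🬂[38;2;45;21;44m[48;2;42;19;42m🬂[38;2;45;21;44m[48;2;42;19;42m🬂[38;2;45;21;44m[48;2;35;124;106m🬀[38;2;35;124;106m[48;2;35;124;106m [38;2;35;124;106m[48;2;35;124;106m [38;2;35;124;106m[48;2;35;124;106m [38;2;35;124;106m[48;2;43;20;43m🬓[38;2;45;21;44m[48;2;42;19;42m🬂[38;2;45;21;44m[48;2;42;19;42m🬂[38;2;45;21;44m[48;2;42;19;42m🬂[0m
[38;2;39;17;39m[48;2;37;16;38m🬎[38;2;39;17;39m[48;2;37;16;38m🬎[38;2;39;17;39m[48;2;37;16;38m🬎[38;2;39;17;39m[48;2;37;16;38m🬎[38;2;35;124;106m[48;2;32;35;46m🬊[38;2;35;124;106m[48;2;26;91;78m🬎[38;2;35;124;106m[48;2;28;98;85m🬎[38;2;35;124;106m[48;2;26;93;79m🬎[38;2;35;124;106m[48;2;38;16;38m🬀[38;2;39;17;39m[48;2;37;16;38m🬎[38;2;39;17;39m[48;2;37;16;38m🬎[38;2;39;17;39m[48;2;37;16;38m🬎[0m
[38;2;36;14;36m[48;2;33;12;34m🬂[38;2;36;14;36m[48;2;33;12;34m🬂[38;2;36;14;36m[48;2;33;12;34m🬂[38;2;36;14;36m[48;2;33;12;34m🬂[38;2;17;62;53m[48;2;34;12;34m🬉[38;2;26;93;80m[48;2;23;83;72m▐[38;2;28;98;85m[48;2;28;99;85m▌[38;2;25;89;76m[48;2;33;12;34m🬝[38;2;36;14;36m[48;2;33;12;34m🬂[38;2;36;14;36m[48;2;33;12;34m🬂[38;2;36;14;36m[48;2;33;12;34m🬂[38;2;36;14;36m[48;2;33;12;34m🬂[0m
[38;2;30;10;31m[48;2;28;9;30m🬎[38;2;30;10;31m[48;2;28;9;30m🬎[38;2;30;10;31m[48;2;28;9;30m🬎[38;2;30;10;31m[48;2;28;9;30m🬎[38;2;30;10;31m[48;2;28;9;30m🬎[38;2;23;84;72m[48;2;28;9;30m🬬[38;2;28;98;85m[48;2;28;98;84m🬝[38;2;25;89;76m[48;2;29;9;30m🬄[38;2;30;10;31m[48;2;28;9;30m🬎[38;2;30;10;31m[48;2;28;9;30m🬎[38;2;30;10;31m[48;2;28;9;30m🬎[38;2;30;10;31m[48;2;28;9;30m🬎[0m
[38;2;27;8;28m[48;2;24;6;26m🬂[38;2;27;8;28m[48;2;24;6;26m🬂[38;2;27;8;28m[48;2;24;6;26m🬂[38;2;27;8;28m[48;2;24;6;26m🬂[38;2;27;8;28m[48;2;24;6;26m🬂[38;2;27;8;28m[48;2;24;6;26m🬂[38;2;27;8;28m[48;2;24;6;26m🬂[38;2;27;8;28m[48;2;24;6;26m🬂[38;2;27;8;28m[48;2;24;6;26m🬂[38;2;27;8;28m[48;2;24;6;26m🬂[38;2;27;8;28m[48;2;24;6;26m🬂[38;2;27;8;28m[48;2;24;6;26m🬂[0m
</frame>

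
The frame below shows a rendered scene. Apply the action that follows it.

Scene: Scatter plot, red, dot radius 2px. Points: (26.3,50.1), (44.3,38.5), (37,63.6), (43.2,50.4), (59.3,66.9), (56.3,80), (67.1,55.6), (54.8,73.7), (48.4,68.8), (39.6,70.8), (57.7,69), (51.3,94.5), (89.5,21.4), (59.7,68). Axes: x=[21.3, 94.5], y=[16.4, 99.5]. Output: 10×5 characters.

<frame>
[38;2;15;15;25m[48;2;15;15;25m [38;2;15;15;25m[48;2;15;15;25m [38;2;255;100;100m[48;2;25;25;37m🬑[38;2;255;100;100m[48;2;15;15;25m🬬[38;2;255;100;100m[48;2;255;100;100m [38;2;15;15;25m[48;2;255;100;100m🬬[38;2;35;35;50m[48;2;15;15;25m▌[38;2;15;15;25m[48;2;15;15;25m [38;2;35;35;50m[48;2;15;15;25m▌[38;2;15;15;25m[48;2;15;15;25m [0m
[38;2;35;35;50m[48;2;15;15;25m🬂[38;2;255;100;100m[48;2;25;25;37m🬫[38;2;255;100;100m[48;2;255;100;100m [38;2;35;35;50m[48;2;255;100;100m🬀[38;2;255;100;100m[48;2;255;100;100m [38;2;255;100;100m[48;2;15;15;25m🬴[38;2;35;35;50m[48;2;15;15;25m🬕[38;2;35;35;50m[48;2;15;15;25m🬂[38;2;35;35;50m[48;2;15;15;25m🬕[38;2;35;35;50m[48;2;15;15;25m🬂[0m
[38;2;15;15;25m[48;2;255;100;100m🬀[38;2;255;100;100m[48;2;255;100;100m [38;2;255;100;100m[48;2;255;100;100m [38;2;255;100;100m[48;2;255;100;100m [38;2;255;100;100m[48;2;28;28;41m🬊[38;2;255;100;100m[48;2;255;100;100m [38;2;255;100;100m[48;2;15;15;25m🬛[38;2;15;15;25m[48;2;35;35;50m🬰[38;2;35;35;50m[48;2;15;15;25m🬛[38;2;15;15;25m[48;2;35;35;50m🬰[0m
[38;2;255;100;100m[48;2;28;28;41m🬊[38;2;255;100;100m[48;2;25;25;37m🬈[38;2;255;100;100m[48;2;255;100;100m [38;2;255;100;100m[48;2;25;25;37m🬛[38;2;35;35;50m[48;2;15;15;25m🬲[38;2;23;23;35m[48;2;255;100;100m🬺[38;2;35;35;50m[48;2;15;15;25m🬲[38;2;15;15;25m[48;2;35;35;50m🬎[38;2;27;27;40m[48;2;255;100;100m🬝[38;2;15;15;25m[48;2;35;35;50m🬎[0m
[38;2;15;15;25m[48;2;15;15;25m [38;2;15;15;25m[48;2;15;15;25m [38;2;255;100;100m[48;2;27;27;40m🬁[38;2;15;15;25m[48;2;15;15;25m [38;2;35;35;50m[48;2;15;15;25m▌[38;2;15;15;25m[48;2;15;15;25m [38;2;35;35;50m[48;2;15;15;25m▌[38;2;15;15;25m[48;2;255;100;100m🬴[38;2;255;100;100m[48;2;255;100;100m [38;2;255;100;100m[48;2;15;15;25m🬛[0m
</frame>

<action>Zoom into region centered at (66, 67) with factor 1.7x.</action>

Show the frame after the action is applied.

<frame>
[38;2;15;15;25m[48;2;255;100;100m🬺[38;2;255;100;100m[48;2;15;15;25m🬬[38;2;255;100;100m[48;2;255;100;100m [38;2;15;15;25m[48;2;255;100;100m🬬[38;2;35;35;50m[48;2;15;15;25m▌[38;2;15;15;25m[48;2;15;15;25m [38;2;35;35;50m[48;2;15;15;25m▌[38;2;15;15;25m[48;2;15;15;25m [38;2;35;35;50m[48;2;15;15;25m▌[38;2;15;15;25m[48;2;15;15;25m [0m
[38;2;28;28;41m[48;2;255;100;100m🬆[38;2;255;100;100m[48;2;25;25;37m🬷[38;2;255;100;100m[48;2;255;100;100m [38;2;255;100;100m[48;2;15;15;25m🬴[38;2;35;35;50m[48;2;15;15;25m🬕[38;2;35;35;50m[48;2;15;15;25m🬂[38;2;35;35;50m[48;2;15;15;25m🬕[38;2;35;35;50m[48;2;15;15;25m🬂[38;2;35;35;50m[48;2;15;15;25m🬕[38;2;35;35;50m[48;2;15;15;25m🬂[0m
[38;2;255;100;100m[48;2;15;15;25m🬬[38;2;255;100;100m[48;2;21;21;33m🬆[38;2;255;100;100m[48;2;35;35;50m🬬[38;2;255;100;100m[48;2;255;100;100m [38;2;255;100;100m[48;2;28;28;41m🬣[38;2;15;15;25m[48;2;35;35;50m🬰[38;2;35;35;50m[48;2;15;15;25m🬛[38;2;15;15;25m[48;2;35;35;50m🬰[38;2;35;35;50m[48;2;15;15;25m🬛[38;2;15;15;25m[48;2;35;35;50m🬰[0m
[38;2;255;100;100m[48;2;15;15;25m🬺[38;2;19;19;30m[48;2;255;100;100m🬬[38;2;35;35;50m[48;2;15;15;25m🬲[38;2;255;100;100m[48;2;25;25;37m🬈[38;2;255;100;100m[48;2;255;100;100m [38;2;255;100;100m[48;2;25;25;37m🬛[38;2;35;35;50m[48;2;15;15;25m🬲[38;2;15;15;25m[48;2;35;35;50m🬎[38;2;35;35;50m[48;2;15;15;25m🬲[38;2;15;15;25m[48;2;35;35;50m🬎[0m
[38;2;255;100;100m[48;2;15;15;25m🬆[38;2;15;15;25m[48;2;15;15;25m [38;2;35;35;50m[48;2;15;15;25m▌[38;2;15;15;25m[48;2;15;15;25m [38;2;255;100;100m[48;2;27;27;40m🬁[38;2;15;15;25m[48;2;15;15;25m [38;2;35;35;50m[48;2;15;15;25m▌[38;2;15;15;25m[48;2;15;15;25m [38;2;35;35;50m[48;2;15;15;25m▌[38;2;15;15;25m[48;2;15;15;25m [0m
</frame>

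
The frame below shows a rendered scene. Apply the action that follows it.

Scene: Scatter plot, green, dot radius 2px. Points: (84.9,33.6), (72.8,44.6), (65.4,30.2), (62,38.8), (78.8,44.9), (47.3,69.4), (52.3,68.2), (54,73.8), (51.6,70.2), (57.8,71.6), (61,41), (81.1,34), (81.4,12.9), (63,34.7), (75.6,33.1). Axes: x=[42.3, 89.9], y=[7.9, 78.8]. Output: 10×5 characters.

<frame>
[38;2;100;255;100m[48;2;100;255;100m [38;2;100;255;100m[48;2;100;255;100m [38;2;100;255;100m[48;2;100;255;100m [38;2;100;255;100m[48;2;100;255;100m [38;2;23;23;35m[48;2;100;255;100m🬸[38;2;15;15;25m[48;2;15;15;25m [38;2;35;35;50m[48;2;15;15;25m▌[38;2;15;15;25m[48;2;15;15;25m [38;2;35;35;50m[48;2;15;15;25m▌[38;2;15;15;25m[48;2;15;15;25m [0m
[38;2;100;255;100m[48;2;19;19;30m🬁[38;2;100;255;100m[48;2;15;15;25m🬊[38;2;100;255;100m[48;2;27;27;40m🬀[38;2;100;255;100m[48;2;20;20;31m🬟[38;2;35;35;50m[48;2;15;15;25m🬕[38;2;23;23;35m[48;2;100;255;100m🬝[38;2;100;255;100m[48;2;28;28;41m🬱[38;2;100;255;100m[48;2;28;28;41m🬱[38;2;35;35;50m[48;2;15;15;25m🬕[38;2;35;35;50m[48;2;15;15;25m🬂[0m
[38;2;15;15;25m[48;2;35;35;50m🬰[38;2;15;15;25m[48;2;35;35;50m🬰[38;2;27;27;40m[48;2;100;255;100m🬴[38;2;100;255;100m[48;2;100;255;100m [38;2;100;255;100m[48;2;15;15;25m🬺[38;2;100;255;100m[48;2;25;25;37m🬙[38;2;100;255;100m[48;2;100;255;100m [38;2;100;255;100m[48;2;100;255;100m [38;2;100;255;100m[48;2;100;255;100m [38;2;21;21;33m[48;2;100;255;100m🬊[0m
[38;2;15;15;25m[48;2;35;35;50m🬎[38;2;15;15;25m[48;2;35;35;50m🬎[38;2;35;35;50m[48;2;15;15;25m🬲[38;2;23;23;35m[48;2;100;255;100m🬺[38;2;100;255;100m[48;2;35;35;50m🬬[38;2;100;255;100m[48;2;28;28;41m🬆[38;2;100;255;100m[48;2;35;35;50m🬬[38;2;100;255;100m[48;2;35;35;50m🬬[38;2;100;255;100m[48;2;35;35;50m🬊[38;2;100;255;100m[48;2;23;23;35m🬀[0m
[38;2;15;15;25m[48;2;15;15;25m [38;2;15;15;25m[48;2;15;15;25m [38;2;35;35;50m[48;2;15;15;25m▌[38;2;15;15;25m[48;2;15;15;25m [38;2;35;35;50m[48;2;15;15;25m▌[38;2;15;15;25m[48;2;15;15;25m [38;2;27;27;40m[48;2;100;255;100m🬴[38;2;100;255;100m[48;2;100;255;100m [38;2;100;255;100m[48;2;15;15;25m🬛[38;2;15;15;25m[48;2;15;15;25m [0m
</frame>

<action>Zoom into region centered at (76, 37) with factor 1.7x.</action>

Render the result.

<frame>
[38;2;15;15;25m[48;2;15;15;25m [38;2;15;15;25m[48;2;15;15;25m [38;2;35;35;50m[48;2;15;15;25m▌[38;2;15;15;25m[48;2;100;255;100m🬝[38;2;35;35;50m[48;2;15;15;25m▌[38;2;15;15;25m[48;2;100;255;100m🬝[38;2;35;35;50m[48;2;15;15;25m▌[38;2;15;15;25m[48;2;15;15;25m [38;2;35;35;50m[48;2;15;15;25m▌[38;2;15;15;25m[48;2;15;15;25m [0m
[38;2;100;255;100m[48;2;35;35;50m🬺[38;2;23;23;35m[48;2;100;255;100m🬬[38;2;100;255;100m[48;2;31;31;45m🬇[38;2;100;255;100m[48;2;100;255;100m [38;2;100;255;100m[48;2;25;25;37m🬛[38;2;100;255;100m[48;2;100;255;100m [38;2;100;255;100m[48;2;25;25;37m🬛[38;2;35;35;50m[48;2;15;15;25m🬂[38;2;35;35;50m[48;2;15;15;25m🬕[38;2;35;35;50m[48;2;15;15;25m🬂[0m
[38;2;100;255;100m[48;2;100;255;100m [38;2;100;255;100m[48;2;25;25;37m🬲[38;2;35;35;50m[48;2;15;15;25m🬛[38;2;25;25;37m[48;2;100;255;100m🬛[38;2;35;35;50m[48;2;100;255;100m🬀[38;2;15;15;25m[48;2;100;255;100m🬀[38;2;100;255;100m[48;2;15;15;25m🬺[38;2;15;15;25m[48;2;100;255;100m🬀[38;2;28;28;41m[48;2;100;255;100m🬊[38;2;15;15;25m[48;2;35;35;50m🬰[0m
[38;2;100;255;100m[48;2;28;28;41m🬊[38;2;100;255;100m[48;2;35;35;50m🬝[38;2;100;255;100m[48;2;27;27;40m🬀[38;2;15;15;25m[48;2;35;35;50m🬎[38;2;100;255;100m[48;2;35;35;50m🬊[38;2;100;255;100m[48;2;25;25;37m🬂[38;2;100;255;100m[48;2;28;28;41m🬆[38;2;100;255;100m[48;2;28;28;41m🬊[38;2;100;255;100m[48;2;27;27;40m🬀[38;2;15;15;25m[48;2;35;35;50m🬎[0m
[38;2;15;15;25m[48;2;15;15;25m [38;2;15;15;25m[48;2;15;15;25m [38;2;35;35;50m[48;2;15;15;25m▌[38;2;15;15;25m[48;2;15;15;25m [38;2;35;35;50m[48;2;15;15;25m▌[38;2;15;15;25m[48;2;15;15;25m [38;2;35;35;50m[48;2;15;15;25m▌[38;2;15;15;25m[48;2;15;15;25m [38;2;35;35;50m[48;2;15;15;25m▌[38;2;15;15;25m[48;2;15;15;25m [0m
</frame>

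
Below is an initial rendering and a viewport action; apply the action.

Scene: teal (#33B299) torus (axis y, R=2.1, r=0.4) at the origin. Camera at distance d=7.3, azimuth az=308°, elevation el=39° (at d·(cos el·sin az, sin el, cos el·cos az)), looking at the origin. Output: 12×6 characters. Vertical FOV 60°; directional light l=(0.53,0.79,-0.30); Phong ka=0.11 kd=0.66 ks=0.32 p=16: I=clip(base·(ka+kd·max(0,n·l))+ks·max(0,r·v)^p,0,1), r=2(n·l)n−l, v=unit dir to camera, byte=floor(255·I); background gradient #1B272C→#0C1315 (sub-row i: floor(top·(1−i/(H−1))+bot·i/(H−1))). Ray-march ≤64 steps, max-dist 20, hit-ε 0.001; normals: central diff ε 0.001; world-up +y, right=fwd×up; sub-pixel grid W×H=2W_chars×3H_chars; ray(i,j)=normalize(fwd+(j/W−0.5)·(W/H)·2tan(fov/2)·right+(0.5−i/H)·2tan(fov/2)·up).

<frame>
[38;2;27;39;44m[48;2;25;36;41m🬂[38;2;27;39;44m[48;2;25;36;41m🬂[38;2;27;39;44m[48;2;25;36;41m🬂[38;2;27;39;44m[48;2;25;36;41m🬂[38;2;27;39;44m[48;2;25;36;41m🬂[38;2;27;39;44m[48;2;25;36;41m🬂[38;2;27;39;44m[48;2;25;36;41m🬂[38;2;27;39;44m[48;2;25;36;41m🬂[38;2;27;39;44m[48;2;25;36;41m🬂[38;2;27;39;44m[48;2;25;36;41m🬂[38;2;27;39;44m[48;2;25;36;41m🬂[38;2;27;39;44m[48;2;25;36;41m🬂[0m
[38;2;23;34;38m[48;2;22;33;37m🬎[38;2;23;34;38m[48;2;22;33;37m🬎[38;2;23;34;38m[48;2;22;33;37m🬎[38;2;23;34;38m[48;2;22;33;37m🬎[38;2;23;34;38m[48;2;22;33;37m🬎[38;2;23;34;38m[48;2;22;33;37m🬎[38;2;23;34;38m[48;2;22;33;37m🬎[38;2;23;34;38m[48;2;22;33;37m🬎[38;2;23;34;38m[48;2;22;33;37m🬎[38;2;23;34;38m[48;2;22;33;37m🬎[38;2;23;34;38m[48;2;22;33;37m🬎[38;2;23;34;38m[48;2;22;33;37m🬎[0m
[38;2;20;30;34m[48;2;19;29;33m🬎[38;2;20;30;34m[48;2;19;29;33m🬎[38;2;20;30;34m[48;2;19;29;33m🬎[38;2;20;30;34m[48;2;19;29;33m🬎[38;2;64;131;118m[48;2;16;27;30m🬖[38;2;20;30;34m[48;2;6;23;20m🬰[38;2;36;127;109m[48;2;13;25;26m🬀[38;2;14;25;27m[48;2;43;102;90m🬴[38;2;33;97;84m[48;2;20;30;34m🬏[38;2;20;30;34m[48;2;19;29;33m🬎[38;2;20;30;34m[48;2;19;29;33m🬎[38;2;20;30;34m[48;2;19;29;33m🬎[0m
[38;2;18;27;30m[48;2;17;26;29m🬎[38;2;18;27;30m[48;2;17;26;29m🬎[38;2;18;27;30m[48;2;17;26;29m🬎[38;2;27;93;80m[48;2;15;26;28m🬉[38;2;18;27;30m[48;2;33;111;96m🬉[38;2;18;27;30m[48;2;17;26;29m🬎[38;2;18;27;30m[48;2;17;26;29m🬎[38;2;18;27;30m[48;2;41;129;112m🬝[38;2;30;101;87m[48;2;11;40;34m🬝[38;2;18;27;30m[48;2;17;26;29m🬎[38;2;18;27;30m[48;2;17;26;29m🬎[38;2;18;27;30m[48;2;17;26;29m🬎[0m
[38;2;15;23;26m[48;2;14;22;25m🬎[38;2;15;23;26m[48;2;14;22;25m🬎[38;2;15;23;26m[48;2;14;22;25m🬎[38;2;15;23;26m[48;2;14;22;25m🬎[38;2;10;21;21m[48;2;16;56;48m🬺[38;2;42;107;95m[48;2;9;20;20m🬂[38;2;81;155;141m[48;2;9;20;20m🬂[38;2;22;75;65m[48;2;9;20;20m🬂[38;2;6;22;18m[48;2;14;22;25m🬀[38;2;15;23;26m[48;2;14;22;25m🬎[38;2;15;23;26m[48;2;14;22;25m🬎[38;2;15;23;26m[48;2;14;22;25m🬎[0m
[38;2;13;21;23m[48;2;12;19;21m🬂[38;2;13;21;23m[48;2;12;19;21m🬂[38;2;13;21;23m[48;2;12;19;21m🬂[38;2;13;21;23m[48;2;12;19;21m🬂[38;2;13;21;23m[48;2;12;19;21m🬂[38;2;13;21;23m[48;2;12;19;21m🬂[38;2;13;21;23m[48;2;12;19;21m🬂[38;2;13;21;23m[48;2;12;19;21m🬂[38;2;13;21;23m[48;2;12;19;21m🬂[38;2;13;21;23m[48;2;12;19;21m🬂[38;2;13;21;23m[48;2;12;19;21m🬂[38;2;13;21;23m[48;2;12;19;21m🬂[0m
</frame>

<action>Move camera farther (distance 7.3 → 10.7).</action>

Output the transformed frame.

<frame>
[38;2;27;39;44m[48;2;25;36;41m🬂[38;2;27;39;44m[48;2;25;36;41m🬂[38;2;27;39;44m[48;2;25;36;41m🬂[38;2;27;39;44m[48;2;25;36;41m🬂[38;2;27;39;44m[48;2;25;36;41m🬂[38;2;27;39;44m[48;2;25;36;41m🬂[38;2;27;39;44m[48;2;25;36;41m🬂[38;2;27;39;44m[48;2;25;36;41m🬂[38;2;27;39;44m[48;2;25;36;41m🬂[38;2;27;39;44m[48;2;25;36;41m🬂[38;2;27;39;44m[48;2;25;36;41m🬂[38;2;27;39;44m[48;2;25;36;41m🬂[0m
[38;2;23;34;38m[48;2;22;33;37m🬎[38;2;23;34;38m[48;2;22;33;37m🬎[38;2;23;34;38m[48;2;22;33;37m🬎[38;2;23;34;38m[48;2;22;33;37m🬎[38;2;23;34;38m[48;2;22;33;37m🬎[38;2;23;34;38m[48;2;22;33;37m🬎[38;2;23;34;38m[48;2;22;33;37m🬎[38;2;23;34;38m[48;2;22;33;37m🬎[38;2;23;34;38m[48;2;22;33;37m🬎[38;2;23;34;38m[48;2;22;33;37m🬎[38;2;23;34;38m[48;2;22;33;37m🬎[38;2;23;34;38m[48;2;22;33;37m🬎[0m
[38;2;20;30;34m[48;2;19;29;33m🬎[38;2;20;30;34m[48;2;19;29;33m🬎[38;2;20;30;34m[48;2;19;29;33m🬎[38;2;20;30;34m[48;2;19;29;33m🬎[38;2;20;30;34m[48;2;32;112;96m🬝[38;2;60;139;124m[48;2;17;30;32m🬇[38;2;65;135;122m[48;2;20;30;34m🬋[38;2;17;28;30m[48;2;35;118;102m🬝[38;2;20;30;34m[48;2;19;29;33m🬎[38;2;20;30;34m[48;2;19;29;33m🬎[38;2;20;30;34m[48;2;19;29;33m🬎[38;2;20;30;34m[48;2;19;29;33m🬎[0m
[38;2;18;27;30m[48;2;17;26;29m🬎[38;2;18;27;30m[48;2;17;26;29m🬎[38;2;18;27;30m[48;2;17;26;29m🬎[38;2;18;27;30m[48;2;17;26;29m🬎[38;2;63;145;129m[48;2;18;37;37m🬁[38;2;16;27;28m[48;2;19;67;58m🬝[38;2;18;27;30m[48;2;23;77;66m🬎[38;2;39;109;95m[48;2;15;28;29m🬉[38;2;18;27;30m[48;2;17;26;29m🬎[38;2;18;27;30m[48;2;17;26;29m🬎[38;2;18;27;30m[48;2;17;26;29m🬎[38;2;18;27;30m[48;2;17;26;29m🬎[0m
[38;2;15;23;26m[48;2;14;22;25m🬎[38;2;15;23;26m[48;2;14;22;25m🬎[38;2;15;23;26m[48;2;14;22;25m🬎[38;2;15;23;26m[48;2;14;22;25m🬎[38;2;15;23;26m[48;2;14;22;25m🬎[38;2;15;23;26m[48;2;14;22;25m🬎[38;2;15;23;26m[48;2;14;22;25m🬎[38;2;15;23;26m[48;2;14;22;25m🬎[38;2;15;23;26m[48;2;14;22;25m🬎[38;2;15;23;26m[48;2;14;22;25m🬎[38;2;15;23;26m[48;2;14;22;25m🬎[38;2;15;23;26m[48;2;14;22;25m🬎[0m
[38;2;13;21;23m[48;2;12;19;21m🬂[38;2;13;21;23m[48;2;12;19;21m🬂[38;2;13;21;23m[48;2;12;19;21m🬂[38;2;13;21;23m[48;2;12;19;21m🬂[38;2;13;21;23m[48;2;12;19;21m🬂[38;2;13;21;23m[48;2;12;19;21m🬂[38;2;13;21;23m[48;2;12;19;21m🬂[38;2;13;21;23m[48;2;12;19;21m🬂[38;2;13;21;23m[48;2;12;19;21m🬂[38;2;13;21;23m[48;2;12;19;21m🬂[38;2;13;21;23m[48;2;12;19;21m🬂[38;2;13;21;23m[48;2;12;19;21m🬂[0m
</frame>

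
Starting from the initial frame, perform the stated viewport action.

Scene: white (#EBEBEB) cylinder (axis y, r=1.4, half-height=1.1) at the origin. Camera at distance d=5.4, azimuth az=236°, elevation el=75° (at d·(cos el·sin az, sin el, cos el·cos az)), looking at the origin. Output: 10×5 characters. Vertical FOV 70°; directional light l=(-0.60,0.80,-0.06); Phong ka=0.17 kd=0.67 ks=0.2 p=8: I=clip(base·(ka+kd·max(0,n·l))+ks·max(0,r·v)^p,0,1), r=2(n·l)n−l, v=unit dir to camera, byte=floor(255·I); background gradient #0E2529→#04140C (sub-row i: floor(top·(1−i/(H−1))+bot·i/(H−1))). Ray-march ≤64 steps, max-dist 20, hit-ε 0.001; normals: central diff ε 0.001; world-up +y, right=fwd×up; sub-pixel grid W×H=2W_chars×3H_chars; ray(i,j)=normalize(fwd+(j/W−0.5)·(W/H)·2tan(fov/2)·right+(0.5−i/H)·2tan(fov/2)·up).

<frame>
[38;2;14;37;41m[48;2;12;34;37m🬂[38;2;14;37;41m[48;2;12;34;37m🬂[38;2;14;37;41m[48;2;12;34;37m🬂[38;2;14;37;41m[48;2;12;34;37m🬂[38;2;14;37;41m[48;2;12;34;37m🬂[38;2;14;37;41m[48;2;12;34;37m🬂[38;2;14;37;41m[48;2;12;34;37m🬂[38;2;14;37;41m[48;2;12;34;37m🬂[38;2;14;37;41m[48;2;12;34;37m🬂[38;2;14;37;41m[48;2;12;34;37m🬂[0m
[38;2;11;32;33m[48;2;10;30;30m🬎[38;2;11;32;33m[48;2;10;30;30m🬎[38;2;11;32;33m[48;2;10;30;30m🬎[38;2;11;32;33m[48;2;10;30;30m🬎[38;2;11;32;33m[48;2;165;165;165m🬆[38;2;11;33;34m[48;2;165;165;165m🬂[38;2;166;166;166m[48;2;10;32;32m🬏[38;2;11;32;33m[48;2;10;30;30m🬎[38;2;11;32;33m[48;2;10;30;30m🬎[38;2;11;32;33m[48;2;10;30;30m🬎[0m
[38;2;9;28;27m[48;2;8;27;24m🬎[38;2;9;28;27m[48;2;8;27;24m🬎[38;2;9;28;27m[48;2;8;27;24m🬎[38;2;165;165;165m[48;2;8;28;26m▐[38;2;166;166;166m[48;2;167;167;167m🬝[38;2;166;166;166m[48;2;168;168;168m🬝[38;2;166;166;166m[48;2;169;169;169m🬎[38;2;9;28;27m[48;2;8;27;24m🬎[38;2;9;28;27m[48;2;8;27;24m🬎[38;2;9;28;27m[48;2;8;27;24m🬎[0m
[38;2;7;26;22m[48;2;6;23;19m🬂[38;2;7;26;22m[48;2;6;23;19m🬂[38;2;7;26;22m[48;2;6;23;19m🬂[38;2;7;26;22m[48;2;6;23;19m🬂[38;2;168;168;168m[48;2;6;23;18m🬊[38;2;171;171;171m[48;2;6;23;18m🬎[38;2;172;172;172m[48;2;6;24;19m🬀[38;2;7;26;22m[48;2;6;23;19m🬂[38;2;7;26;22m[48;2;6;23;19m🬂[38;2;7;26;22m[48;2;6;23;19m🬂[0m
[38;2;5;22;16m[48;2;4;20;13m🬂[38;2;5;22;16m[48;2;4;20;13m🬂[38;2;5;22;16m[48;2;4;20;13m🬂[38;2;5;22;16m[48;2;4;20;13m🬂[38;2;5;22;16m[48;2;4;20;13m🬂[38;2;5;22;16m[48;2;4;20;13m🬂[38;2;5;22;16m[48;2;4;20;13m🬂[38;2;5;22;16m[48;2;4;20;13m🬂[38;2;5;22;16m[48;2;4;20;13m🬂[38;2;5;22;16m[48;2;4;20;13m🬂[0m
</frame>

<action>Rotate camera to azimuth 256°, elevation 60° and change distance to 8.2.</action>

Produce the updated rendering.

<frame>
[38;2;14;37;41m[48;2;12;34;37m🬂[38;2;14;37;41m[48;2;12;34;37m🬂[38;2;14;37;41m[48;2;12;34;37m🬂[38;2;14;37;41m[48;2;12;34;37m🬂[38;2;14;37;41m[48;2;12;34;37m🬂[38;2;14;37;41m[48;2;12;34;37m🬂[38;2;14;37;41m[48;2;12;34;37m🬂[38;2;14;37;41m[48;2;12;34;37m🬂[38;2;14;37;41m[48;2;12;34;37m🬂[38;2;14;37;41m[48;2;12;34;37m🬂[0m
[38;2;11;32;33m[48;2;10;30;30m🬎[38;2;11;32;33m[48;2;10;30;30m🬎[38;2;11;32;33m[48;2;10;30;30m🬎[38;2;11;32;33m[48;2;10;30;30m🬎[38;2;11;32;33m[48;2;10;30;30m🬎[38;2;11;32;33m[48;2;10;30;30m🬎[38;2;11;32;33m[48;2;10;30;30m🬎[38;2;11;32;33m[48;2;10;30;30m🬎[38;2;11;32;33m[48;2;10;30;30m🬎[38;2;11;32;33m[48;2;10;30;30m🬎[0m
[38;2;9;28;27m[48;2;8;27;24m🬎[38;2;9;28;27m[48;2;8;27;24m🬎[38;2;9;28;27m[48;2;8;27;24m🬎[38;2;9;28;27m[48;2;8;27;24m🬎[38;2;165;165;165m[48;2;8;28;26m🬫[38;2;165;165;165m[48;2;165;165;165m [38;2;165;165;165m[48;2;8;28;26m🬃[38;2;9;28;27m[48;2;8;27;24m🬎[38;2;9;28;27m[48;2;8;27;24m🬎[38;2;9;28;27m[48;2;8;27;24m🬎[0m
[38;2;7;26;22m[48;2;6;23;19m🬂[38;2;7;26;22m[48;2;6;23;19m🬂[38;2;7;26;22m[48;2;6;23;19m🬂[38;2;7;26;22m[48;2;6;23;19m🬂[38;2;113;113;113m[48;2;6;24;19m🬁[38;2;130;130;130m[48;2;6;23;19m🬂[38;2;7;26;22m[48;2;6;23;19m🬂[38;2;7;26;22m[48;2;6;23;19m🬂[38;2;7;26;22m[48;2;6;23;19m🬂[38;2;7;26;22m[48;2;6;23;19m🬂[0m
[38;2;5;22;16m[48;2;4;20;13m🬂[38;2;5;22;16m[48;2;4;20;13m🬂[38;2;5;22;16m[48;2;4;20;13m🬂[38;2;5;22;16m[48;2;4;20;13m🬂[38;2;5;22;16m[48;2;4;20;13m🬂[38;2;5;22;16m[48;2;4;20;13m🬂[38;2;5;22;16m[48;2;4;20;13m🬂[38;2;5;22;16m[48;2;4;20;13m🬂[38;2;5;22;16m[48;2;4;20;13m🬂[38;2;5;22;16m[48;2;4;20;13m🬂[0m
</frame>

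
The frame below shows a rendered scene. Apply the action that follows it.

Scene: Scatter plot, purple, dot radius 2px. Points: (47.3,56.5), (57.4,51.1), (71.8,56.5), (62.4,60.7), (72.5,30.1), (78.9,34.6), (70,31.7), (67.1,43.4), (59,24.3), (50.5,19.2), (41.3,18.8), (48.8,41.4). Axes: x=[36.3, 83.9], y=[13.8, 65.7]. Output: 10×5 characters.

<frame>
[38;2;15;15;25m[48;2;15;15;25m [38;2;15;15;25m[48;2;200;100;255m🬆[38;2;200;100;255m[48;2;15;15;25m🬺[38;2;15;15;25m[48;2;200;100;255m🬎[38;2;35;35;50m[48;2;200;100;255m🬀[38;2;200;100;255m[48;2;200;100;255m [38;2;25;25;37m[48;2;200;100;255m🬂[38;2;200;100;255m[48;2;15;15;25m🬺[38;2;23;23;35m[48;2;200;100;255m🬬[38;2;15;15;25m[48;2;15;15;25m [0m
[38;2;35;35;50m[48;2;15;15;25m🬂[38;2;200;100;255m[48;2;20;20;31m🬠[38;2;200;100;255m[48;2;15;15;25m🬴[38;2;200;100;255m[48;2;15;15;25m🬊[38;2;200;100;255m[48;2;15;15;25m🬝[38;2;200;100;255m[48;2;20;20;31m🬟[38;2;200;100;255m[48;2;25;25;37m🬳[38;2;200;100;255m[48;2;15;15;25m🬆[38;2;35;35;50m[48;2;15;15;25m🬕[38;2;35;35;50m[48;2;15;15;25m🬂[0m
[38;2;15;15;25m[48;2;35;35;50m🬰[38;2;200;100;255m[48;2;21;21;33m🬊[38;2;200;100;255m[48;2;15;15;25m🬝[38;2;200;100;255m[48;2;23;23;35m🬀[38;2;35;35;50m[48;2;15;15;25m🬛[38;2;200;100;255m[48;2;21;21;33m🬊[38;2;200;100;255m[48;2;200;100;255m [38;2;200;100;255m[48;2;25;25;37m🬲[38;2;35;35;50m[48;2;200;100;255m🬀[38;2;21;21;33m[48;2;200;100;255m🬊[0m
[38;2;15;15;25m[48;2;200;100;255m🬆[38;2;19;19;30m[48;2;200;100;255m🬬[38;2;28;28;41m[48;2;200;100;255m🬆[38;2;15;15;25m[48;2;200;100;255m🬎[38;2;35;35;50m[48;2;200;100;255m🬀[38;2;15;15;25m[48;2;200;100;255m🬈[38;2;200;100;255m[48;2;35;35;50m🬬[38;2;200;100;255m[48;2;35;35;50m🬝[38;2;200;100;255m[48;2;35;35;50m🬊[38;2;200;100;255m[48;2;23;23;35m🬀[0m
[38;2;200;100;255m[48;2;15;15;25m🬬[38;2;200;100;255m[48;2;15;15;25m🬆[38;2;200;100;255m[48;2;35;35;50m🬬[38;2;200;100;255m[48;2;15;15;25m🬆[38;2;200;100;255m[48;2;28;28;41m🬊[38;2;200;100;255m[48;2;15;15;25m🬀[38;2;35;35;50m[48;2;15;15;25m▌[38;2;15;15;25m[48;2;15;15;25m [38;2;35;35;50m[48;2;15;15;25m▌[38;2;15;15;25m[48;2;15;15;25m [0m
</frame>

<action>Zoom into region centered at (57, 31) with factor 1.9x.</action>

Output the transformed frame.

<frame>
[38;2;15;15;25m[48;2;200;100;255m🬴[38;2;200;100;255m[48;2;200;100;255m [38;2;200;100;255m[48;2;15;15;25m🬛[38;2;15;15;25m[48;2;15;15;25m [38;2;35;35;50m[48;2;15;15;25m▌[38;2;15;15;25m[48;2;15;15;25m [38;2;35;35;50m[48;2;15;15;25m▌[38;2;15;15;25m[48;2;200;100;255m🬺[38;2;200;100;255m[48;2;35;35;50m🬬[38;2;200;100;255m[48;2;15;15;25m🬆[0m
[38;2;35;35;50m[48;2;15;15;25m🬂[38;2;200;100;255m[48;2;19;19;30m🬁[38;2;35;35;50m[48;2;15;15;25m🬕[38;2;35;35;50m[48;2;15;15;25m🬂[38;2;35;35;50m[48;2;15;15;25m🬕[38;2;35;35;50m[48;2;15;15;25m🬂[38;2;35;35;50m[48;2;15;15;25m🬕[38;2;35;35;50m[48;2;15;15;25m🬂[38;2;35;35;50m[48;2;15;15;25m🬕[38;2;28;28;41m[48;2;200;100;255m🬆[0m
[38;2;15;15;25m[48;2;35;35;50m🬰[38;2;15;15;25m[48;2;35;35;50m🬰[38;2;35;35;50m[48;2;15;15;25m🬛[38;2;15;15;25m[48;2;35;35;50m🬰[38;2;35;35;50m[48;2;15;15;25m🬛[38;2;23;23;35m[48;2;200;100;255m🬝[38;2;35;35;50m[48;2;15;15;25m🬛[38;2;15;15;25m[48;2;35;35;50m🬰[38;2;200;100;255m[48;2;31;31;45m🬁[38;2;200;100;255m[48;2;15;15;25m🬬[0m
[38;2;15;15;25m[48;2;35;35;50m🬎[38;2;15;15;25m[48;2;35;35;50m🬎[38;2;27;27;40m[48;2;200;100;255m🬬[38;2;15;15;25m[48;2;35;35;50m🬎[38;2;31;31;45m[48;2;200;100;255m🬴[38;2;200;100;255m[48;2;200;100;255m [38;2;200;100;255m[48;2;25;25;37m🬛[38;2;15;15;25m[48;2;35;35;50m🬎[38;2;35;35;50m[48;2;15;15;25m🬲[38;2;15;15;25m[48;2;35;35;50m🬎[0m
[38;2;15;15;25m[48;2;15;15;25m [38;2;15;15;25m[48;2;200;100;255m🬐[38;2;200;100;255m[48;2;200;100;255m [38;2;15;15;25m[48;2;200;100;255m🬸[38;2;35;35;50m[48;2;15;15;25m▌[38;2;15;15;25m[48;2;200;100;255m🬺[38;2;35;35;50m[48;2;15;15;25m▌[38;2;15;15;25m[48;2;15;15;25m [38;2;35;35;50m[48;2;15;15;25m▌[38;2;15;15;25m[48;2;15;15;25m [0m
</frame>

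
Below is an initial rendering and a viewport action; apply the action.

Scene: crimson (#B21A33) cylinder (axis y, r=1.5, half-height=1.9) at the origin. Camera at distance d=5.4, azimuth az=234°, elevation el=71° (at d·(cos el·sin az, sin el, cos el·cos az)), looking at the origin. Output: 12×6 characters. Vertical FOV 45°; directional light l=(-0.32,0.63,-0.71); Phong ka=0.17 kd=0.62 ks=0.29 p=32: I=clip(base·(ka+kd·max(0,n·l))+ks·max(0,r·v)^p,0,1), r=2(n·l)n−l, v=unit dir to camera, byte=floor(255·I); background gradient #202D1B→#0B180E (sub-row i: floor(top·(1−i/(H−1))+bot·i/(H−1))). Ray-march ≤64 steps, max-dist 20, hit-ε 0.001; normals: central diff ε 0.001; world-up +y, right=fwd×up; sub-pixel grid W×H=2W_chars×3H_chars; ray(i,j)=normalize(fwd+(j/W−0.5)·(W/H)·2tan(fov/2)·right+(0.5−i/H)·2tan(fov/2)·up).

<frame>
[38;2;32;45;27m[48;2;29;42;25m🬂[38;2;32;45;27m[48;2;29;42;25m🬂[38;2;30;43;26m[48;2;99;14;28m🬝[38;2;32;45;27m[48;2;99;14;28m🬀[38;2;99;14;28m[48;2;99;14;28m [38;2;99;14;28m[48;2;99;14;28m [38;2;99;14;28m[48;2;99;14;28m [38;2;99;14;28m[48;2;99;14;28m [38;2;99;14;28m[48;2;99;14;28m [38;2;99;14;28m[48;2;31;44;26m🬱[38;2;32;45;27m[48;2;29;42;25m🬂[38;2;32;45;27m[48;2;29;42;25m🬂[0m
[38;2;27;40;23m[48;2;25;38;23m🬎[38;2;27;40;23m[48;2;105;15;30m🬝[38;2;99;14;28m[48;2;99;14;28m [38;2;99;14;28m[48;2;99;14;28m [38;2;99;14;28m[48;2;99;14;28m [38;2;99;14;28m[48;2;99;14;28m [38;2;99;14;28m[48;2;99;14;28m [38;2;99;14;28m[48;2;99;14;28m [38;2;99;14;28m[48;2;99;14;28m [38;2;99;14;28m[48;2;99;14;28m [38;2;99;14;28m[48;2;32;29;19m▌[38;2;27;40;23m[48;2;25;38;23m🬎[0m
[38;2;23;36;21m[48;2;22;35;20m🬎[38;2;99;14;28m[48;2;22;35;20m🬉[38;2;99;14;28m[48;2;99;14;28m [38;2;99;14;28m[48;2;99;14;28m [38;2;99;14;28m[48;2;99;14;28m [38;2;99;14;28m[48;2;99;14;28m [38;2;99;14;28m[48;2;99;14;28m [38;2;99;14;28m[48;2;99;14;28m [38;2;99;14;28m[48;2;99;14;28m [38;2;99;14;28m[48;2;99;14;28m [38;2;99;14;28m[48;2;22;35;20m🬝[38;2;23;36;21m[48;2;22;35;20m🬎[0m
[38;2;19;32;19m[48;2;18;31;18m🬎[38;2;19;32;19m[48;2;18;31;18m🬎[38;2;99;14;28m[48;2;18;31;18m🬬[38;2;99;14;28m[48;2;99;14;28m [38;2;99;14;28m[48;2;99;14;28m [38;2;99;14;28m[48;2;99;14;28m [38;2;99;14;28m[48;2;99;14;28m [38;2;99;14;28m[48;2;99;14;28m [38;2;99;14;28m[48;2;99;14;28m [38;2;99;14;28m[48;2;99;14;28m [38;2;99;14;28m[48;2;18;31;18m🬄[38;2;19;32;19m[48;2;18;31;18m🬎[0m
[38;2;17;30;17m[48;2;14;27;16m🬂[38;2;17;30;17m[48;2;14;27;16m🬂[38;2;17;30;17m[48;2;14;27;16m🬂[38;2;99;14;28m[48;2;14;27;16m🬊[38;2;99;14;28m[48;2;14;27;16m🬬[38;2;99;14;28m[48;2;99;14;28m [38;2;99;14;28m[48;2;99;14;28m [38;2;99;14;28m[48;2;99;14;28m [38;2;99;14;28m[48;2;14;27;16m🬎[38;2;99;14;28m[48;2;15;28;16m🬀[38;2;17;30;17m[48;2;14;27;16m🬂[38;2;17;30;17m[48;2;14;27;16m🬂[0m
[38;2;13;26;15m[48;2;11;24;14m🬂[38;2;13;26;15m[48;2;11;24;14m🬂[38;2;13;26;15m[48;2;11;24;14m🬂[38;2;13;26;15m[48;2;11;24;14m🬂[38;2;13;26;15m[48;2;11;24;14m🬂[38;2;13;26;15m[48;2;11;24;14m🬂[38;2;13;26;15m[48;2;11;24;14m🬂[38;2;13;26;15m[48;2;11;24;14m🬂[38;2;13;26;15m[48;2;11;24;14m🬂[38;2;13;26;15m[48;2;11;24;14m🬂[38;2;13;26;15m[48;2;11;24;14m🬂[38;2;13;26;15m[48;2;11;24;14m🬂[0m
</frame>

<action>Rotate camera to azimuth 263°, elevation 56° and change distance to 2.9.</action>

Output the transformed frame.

<frame>
[38;2;99;14;28m[48;2;99;14;28m [38;2;99;14;28m[48;2;99;14;28m [38;2;99;14;28m[48;2;99;14;28m [38;2;99;14;28m[48;2;99;14;28m [38;2;99;14;28m[48;2;99;14;28m [38;2;99;14;28m[48;2;99;14;28m [38;2;99;14;28m[48;2;99;14;28m [38;2;99;14;28m[48;2;99;14;28m [38;2;99;14;28m[48;2;99;14;28m [38;2;99;14;28m[48;2;99;14;28m [38;2;99;14;28m[48;2;99;14;28m [38;2;99;14;28m[48;2;99;14;28m [0m
[38;2;99;14;28m[48;2;99;14;28m [38;2;99;14;28m[48;2;99;14;28m [38;2;99;14;28m[48;2;99;14;28m [38;2;99;14;28m[48;2;99;14;28m [38;2;99;14;28m[48;2;99;14;28m [38;2;99;14;28m[48;2;99;14;28m [38;2;99;14;28m[48;2;99;14;28m [38;2;99;14;28m[48;2;99;14;28m [38;2;99;14;28m[48;2;99;14;28m [38;2;99;14;28m[48;2;99;14;28m [38;2;99;14;28m[48;2;99;14;28m [38;2;99;14;28m[48;2;99;14;28m [0m
[38;2;99;14;28m[48;2;99;14;28m [38;2;99;14;28m[48;2;99;14;28m [38;2;99;14;28m[48;2;99;14;28m [38;2;99;14;28m[48;2;99;14;28m [38;2;99;14;28m[48;2;99;14;28m [38;2;99;14;28m[48;2;99;14;28m [38;2;99;14;28m[48;2;99;14;28m [38;2;99;14;28m[48;2;99;14;28m [38;2;99;14;28m[48;2;99;14;28m [38;2;99;14;28m[48;2;99;14;28m [38;2;99;14;28m[48;2;99;14;28m [38;2;99;14;28m[48;2;99;14;28m [0m
[38;2;99;14;28m[48;2;99;14;28m [38;2;99;14;28m[48;2;99;14;28m [38;2;99;14;28m[48;2;99;14;28m [38;2;99;14;28m[48;2;99;14;28m [38;2;99;14;28m[48;2;99;14;28m [38;2;99;14;28m[48;2;99;14;28m [38;2;99;14;28m[48;2;99;14;28m [38;2;99;14;28m[48;2;99;14;28m [38;2;99;14;28m[48;2;99;14;28m [38;2;99;14;28m[48;2;99;14;28m [38;2;99;14;28m[48;2;99;14;28m [38;2;99;14;28m[48;2;99;14;28m [0m
[38;2;99;14;28m[48;2;99;14;28m [38;2;99;14;28m[48;2;99;14;28m [38;2;99;14;28m[48;2;99;14;28m [38;2;99;14;28m[48;2;99;14;28m [38;2;99;14;28m[48;2;99;14;28m [38;2;99;14;28m[48;2;99;14;28m [38;2;99;14;28m[48;2;99;14;28m [38;2;99;14;28m[48;2;99;14;28m [38;2;99;14;28m[48;2;99;14;28m [38;2;99;14;28m[48;2;99;14;28m [38;2;99;14;28m[48;2;99;14;28m [38;2;99;14;28m[48;2;99;14;28m [0m
[38;2;99;14;28m[48;2;88;12;25m🬊[38;2;99;14;28m[48;2;85;12;24m🬎[38;2;99;14;28m[48;2;82;12;23m🬎[38;2;99;14;28m[48;2;80;11;23m🬎[38;2;83;12;24m[48;2;100;14;28m🬏[38;2;99;14;28m[48;2;99;14;28m [38;2;99;14;28m[48;2;99;14;28m [38;2;99;14;28m[48;2;106;15;30m🬝[38;2;99;14;28m[48;2;72;10;20m🬎[38;2;99;14;28m[48;2;66;9;19m🬎[38;2;99;14;28m[48;2;64;9;18m🬎[38;2;99;14;28m[48;2;60;8;16m🬎[0m
</frame>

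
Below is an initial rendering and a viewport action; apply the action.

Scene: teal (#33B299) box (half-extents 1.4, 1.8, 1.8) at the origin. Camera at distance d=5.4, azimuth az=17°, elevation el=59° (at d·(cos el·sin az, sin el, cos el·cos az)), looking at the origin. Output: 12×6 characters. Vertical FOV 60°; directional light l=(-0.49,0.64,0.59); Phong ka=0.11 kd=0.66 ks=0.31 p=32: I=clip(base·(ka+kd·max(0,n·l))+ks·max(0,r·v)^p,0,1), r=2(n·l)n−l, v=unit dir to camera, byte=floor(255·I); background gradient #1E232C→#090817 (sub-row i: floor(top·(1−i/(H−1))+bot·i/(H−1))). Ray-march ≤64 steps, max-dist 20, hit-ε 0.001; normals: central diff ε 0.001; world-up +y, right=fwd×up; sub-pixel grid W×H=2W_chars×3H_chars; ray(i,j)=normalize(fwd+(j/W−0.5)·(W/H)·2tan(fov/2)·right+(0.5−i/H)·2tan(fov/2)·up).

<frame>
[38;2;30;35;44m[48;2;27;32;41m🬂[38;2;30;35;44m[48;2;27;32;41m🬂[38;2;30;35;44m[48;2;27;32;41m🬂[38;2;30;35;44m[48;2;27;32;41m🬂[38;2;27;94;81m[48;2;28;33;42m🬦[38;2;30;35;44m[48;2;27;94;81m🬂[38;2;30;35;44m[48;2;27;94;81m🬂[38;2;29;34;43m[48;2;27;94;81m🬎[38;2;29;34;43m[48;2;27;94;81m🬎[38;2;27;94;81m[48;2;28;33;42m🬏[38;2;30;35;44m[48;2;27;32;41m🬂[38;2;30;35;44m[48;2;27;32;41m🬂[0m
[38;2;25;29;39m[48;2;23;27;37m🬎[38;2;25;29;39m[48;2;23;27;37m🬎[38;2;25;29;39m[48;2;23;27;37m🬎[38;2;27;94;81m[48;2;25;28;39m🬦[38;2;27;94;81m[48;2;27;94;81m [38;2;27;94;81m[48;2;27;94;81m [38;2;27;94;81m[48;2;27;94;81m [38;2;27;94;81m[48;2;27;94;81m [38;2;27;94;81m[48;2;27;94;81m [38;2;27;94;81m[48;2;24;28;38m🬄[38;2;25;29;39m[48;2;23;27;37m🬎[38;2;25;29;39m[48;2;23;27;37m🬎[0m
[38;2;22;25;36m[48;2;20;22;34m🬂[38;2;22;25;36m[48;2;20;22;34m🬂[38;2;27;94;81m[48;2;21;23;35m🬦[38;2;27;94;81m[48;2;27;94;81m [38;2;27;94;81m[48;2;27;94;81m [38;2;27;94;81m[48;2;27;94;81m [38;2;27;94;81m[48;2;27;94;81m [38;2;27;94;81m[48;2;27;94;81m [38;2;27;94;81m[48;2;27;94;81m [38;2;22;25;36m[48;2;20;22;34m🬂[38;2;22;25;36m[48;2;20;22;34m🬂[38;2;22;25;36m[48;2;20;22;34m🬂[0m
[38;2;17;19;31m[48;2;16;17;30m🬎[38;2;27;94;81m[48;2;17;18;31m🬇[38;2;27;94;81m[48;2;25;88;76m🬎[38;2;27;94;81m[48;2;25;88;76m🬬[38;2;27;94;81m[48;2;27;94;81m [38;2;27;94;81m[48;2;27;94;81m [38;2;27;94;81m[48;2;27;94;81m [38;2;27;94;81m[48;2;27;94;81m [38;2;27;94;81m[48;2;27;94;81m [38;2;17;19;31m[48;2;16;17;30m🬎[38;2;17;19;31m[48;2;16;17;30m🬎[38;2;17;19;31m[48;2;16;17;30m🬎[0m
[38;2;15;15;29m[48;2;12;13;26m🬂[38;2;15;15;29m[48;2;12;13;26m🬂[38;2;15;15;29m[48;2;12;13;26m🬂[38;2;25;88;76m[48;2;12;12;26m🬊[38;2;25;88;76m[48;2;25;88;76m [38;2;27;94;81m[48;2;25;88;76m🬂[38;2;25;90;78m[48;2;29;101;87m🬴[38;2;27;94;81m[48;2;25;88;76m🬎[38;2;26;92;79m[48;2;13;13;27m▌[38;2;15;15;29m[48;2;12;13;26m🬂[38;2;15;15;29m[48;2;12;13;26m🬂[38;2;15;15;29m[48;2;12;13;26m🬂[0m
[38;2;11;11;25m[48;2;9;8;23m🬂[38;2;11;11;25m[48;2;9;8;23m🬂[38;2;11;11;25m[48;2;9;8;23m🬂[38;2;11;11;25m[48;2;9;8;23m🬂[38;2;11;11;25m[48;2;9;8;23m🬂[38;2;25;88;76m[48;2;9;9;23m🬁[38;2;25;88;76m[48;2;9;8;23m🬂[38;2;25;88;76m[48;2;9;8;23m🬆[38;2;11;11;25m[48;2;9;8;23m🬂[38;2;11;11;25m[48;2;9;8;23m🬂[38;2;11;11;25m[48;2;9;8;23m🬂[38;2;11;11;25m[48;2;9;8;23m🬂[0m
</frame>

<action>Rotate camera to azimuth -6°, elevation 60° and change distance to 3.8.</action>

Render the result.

<frame>
[38;2;30;35;44m[48;2;27;32;41m🬂[38;2;27;94;81m[48;2;28;33;42m🬦[38;2;27;94;81m[48;2;27;94;81m [38;2;27;94;81m[48;2;27;94;81m [38;2;27;94;81m[48;2;27;94;81m [38;2;27;94;81m[48;2;27;94;81m [38;2;27;94;81m[48;2;27;94;81m [38;2;27;94;81m[48;2;27;94;81m [38;2;27;94;81m[48;2;27;94;81m [38;2;27;94;81m[48;2;27;94;81m [38;2;27;94;81m[48;2;29;34;43m🬲[38;2;30;35;44m[48;2;27;32;41m🬂[0m
[38;2;25;29;39m[48;2;23;27;37m🬎[38;2;26;30;40m[48;2;27;94;81m🬀[38;2;27;94;81m[48;2;27;94;81m [38;2;27;94;81m[48;2;27;94;81m [38;2;27;94;81m[48;2;27;94;81m [38;2;27;94;81m[48;2;27;94;81m [38;2;27;94;81m[48;2;27;94;81m [38;2;27;94;81m[48;2;27;94;81m [38;2;27;94;81m[48;2;27;94;81m [38;2;27;94;81m[48;2;27;94;81m [38;2;27;94;81m[48;2;27;94;81m [38;2;27;94;81m[48;2;25;29;39m🬱[0m
[38;2;27;94;81m[48;2;21;23;35m🬦[38;2;27;94;81m[48;2;27;94;81m [38;2;27;94;81m[48;2;27;94;81m [38;2;27;94;81m[48;2;27;94;81m [38;2;27;94;81m[48;2;27;94;81m [38;2;27;94;81m[48;2;27;94;81m [38;2;27;94;81m[48;2;27;94;81m [38;2;27;94;81m[48;2;27;94;81m [38;2;27;94;81m[48;2;27;94;81m [38;2;27;94;81m[48;2;27;94;81m [38;2;27;94;81m[48;2;27;94;81m [38;2;27;94;81m[48;2;27;94;81m [0m
[38;2;18;20;32m[48;2;27;94;81m🬀[38;2;27;94;81m[48;2;27;94;81m [38;2;27;94;81m[48;2;27;94;81m [38;2;27;94;81m[48;2;27;94;81m [38;2;27;94;81m[48;2;27;94;81m [38;2;27;94;81m[48;2;27;94;81m [38;2;27;94;81m[48;2;27;94;81m [38;2;27;94;81m[48;2;27;94;81m [38;2;27;94;81m[48;2;27;94;81m [38;2;27;94;81m[48;2;27;94;81m [38;2;27;94;81m[48;2;27;94;81m [38;2;27;94;81m[48;2;27;94;81m [0m
[38;2;27;94;81m[48;2;27;94;81m [38;2;27;94;81m[48;2;27;94;81m [38;2;27;94;81m[48;2;27;94;81m [38;2;27;94;81m[48;2;27;94;81m [38;2;27;94;81m[48;2;27;94;81m [38;2;27;94;81m[48;2;27;94;81m [38;2;27;94;81m[48;2;27;94;81m [38;2;27;94;81m[48;2;27;94;81m [38;2;27;94;81m[48;2;27;94;81m [38;2;27;94;81m[48;2;27;94;81m [38;2;27;94;81m[48;2;27;94;81m [38;2;27;94;81m[48;2;27;94;81m [0m
[38;2;27;94;81m[48;2;27;94;81m [38;2;27;94;81m[48;2;27;94;81m [38;2;27;94;81m[48;2;27;94;81m [38;2;27;94;81m[48;2;27;94;81m [38;2;27;94;81m[48;2;27;94;81m [38;2;27;94;81m[48;2;25;88;76m🬝[38;2;26;92;80m[48;2;9;8;23m🬝[38;2;27;94;81m[48;2;9;8;23m🬎[38;2;27;94;81m[48;2;9;8;23m🬎[38;2;26;92;79m[48;2;9;8;23m🬎[38;2;26;92;79m[48;2;9;8;23m🬆[38;2;27;94;81m[48;2;9;8;23m🬂[0m
</frame>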